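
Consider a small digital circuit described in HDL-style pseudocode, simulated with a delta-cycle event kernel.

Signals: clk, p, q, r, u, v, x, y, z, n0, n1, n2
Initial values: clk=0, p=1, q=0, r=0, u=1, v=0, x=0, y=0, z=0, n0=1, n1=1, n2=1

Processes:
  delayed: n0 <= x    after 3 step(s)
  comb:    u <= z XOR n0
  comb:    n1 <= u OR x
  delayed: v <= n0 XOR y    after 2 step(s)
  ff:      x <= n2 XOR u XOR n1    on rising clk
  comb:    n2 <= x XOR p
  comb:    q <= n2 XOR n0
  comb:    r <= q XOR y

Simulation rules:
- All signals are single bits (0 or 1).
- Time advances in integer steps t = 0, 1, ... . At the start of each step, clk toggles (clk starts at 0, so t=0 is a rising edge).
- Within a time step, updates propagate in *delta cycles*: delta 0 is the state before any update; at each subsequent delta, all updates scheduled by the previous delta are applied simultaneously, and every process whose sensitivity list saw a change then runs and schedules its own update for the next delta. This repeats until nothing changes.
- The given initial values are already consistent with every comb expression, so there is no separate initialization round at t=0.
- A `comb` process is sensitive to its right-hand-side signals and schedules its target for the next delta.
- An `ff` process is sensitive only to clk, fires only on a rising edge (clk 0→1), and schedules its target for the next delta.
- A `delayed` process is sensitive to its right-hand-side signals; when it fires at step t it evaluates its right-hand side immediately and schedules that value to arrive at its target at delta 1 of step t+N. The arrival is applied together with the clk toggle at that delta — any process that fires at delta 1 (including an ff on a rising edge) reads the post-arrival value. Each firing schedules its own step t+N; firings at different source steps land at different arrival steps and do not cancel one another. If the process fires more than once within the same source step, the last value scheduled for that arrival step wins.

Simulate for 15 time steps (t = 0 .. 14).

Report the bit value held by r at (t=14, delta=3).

[bits: clk,z,y,n1,u,q,x,r,n0,n2,v,p]
t=0: Δ0=000110001101 Δ1=100110001101 Δ2=100110101101 Δ3=100110101001 Δ4=100111101001 Δ5=100111111001 | 5Δ
t=1: Δ0=100111111001 Δ1=000111111001 | 1Δ
t=2: Δ0=000111111001 Δ1=100111111001 Δ2=100111011001 Δ3=100111011101 Δ4=100110011101 Δ5=100110001101 | 5Δ
t=3: Δ0=100110001101 Δ1=000110001101 | 1Δ
t=4: Δ0=000110001101 Δ1=100110001101 Δ2=100110101101 Δ3=100110101001 Δ4=100111101001 Δ5=100111111001 | 5Δ
t=5: Δ0=100111111001 Δ1=000111110001 Δ2=000100110001 Δ3=000100100001 | 3Δ
t=6: Δ0=000100100001 Δ1=100100100001 | 1Δ
t=7: Δ0=100100100001 Δ1=000100101001 Δ2=000111101001 Δ3=000111111001 | 3Δ
t=8: Δ0=000111111001 Δ1=100111111001 Δ2=100111011001 Δ3=100111011101 Δ4=100110011101 Δ5=100110001101 | 5Δ
t=9: Δ0=100110001101 Δ1=000110001111 | 1Δ
t=10: Δ0=000110001111 Δ1=100110001111 Δ2=100110101111 Δ3=100110101011 Δ4=100111101011 Δ5=100111111011 | 5Δ
t=11: Δ0=100111111011 Δ1=000111110011 Δ2=000100110011 Δ3=000100100011 | 3Δ
t=12: Δ0=000100100011 Δ1=100100100011 | 1Δ
t=13: Δ0=100100100011 Δ1=000100101001 Δ2=000111101001 Δ3=000111111001 | 3Δ
t=14: Δ0=000111111001 Δ1=100111111001 Δ2=100111011001 Δ3=100111011101 Δ4=100110011101 Δ5=100110001101 | 5Δ

1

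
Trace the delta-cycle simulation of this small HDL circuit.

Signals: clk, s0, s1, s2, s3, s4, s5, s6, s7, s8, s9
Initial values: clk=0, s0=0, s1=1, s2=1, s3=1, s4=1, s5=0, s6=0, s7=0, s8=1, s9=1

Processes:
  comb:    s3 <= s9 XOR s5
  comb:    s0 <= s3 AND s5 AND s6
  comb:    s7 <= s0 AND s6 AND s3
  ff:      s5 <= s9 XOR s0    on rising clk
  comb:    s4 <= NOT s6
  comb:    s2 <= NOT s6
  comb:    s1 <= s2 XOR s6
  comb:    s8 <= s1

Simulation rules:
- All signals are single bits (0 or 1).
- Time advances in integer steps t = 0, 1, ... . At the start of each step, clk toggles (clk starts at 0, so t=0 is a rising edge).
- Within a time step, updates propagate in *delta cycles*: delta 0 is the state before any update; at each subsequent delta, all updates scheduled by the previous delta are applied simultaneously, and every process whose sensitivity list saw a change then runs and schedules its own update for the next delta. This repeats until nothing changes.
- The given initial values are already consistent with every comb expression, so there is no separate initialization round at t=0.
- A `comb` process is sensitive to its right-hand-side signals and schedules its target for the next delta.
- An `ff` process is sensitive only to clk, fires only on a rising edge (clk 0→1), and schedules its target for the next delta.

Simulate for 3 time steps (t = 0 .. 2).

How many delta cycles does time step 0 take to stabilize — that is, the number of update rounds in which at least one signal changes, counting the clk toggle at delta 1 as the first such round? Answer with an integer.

3

t=0 Δ0: s8=1 s7=0 s4=1 s3=1 s5=0 s2=1 s6=0 clk=0 s0=0 s1=1 s9=1
  Δ1: clk:0→1
  Δ2: s5:0→1
  Δ3: s3:1→0
  (3Δ to stable)
t=1 Δ0: s8=1 s7=0 s4=1 s3=0 s5=1 s2=1 s6=0 clk=1 s0=0 s1=1 s9=1
  Δ1: clk:1→0
  (1Δ to stable)
t=2 Δ0: s8=1 s7=0 s4=1 s3=0 s5=1 s2=1 s6=0 clk=0 s0=0 s1=1 s9=1
  Δ1: clk:0→1
  (1Δ to stable)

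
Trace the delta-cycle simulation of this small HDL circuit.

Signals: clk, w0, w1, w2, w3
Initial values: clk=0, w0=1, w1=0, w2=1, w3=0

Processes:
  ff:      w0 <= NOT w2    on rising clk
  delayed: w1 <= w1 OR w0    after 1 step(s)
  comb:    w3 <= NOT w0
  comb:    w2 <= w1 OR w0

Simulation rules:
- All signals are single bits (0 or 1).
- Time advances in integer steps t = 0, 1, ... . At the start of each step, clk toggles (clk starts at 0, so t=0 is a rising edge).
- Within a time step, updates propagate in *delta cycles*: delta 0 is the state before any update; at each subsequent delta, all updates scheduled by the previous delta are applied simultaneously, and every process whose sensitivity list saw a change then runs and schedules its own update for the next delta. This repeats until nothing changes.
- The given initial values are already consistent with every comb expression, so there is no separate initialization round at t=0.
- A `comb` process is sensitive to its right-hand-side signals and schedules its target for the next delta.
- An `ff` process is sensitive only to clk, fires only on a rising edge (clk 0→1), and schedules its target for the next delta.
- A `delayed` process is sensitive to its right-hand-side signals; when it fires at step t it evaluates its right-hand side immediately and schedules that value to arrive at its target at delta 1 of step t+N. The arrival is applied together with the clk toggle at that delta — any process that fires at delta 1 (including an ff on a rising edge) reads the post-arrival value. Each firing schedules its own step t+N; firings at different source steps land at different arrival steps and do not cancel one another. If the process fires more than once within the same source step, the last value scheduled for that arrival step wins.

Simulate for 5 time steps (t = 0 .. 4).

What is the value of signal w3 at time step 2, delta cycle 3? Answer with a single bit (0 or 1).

0

t0.Δ0 w2=1 w1=0 w0=1 w3=0 clk=0
t0.Δ1 w2=1 w1=0 w0=1 w3=0 clk=1
t0.Δ2 w2=1 w1=0 w0=0 w3=0 clk=1
t0.Δ3 w2=0 w1=0 w0=0 w3=1 clk=1
t1.Δ0 w2=0 w1=0 w0=0 w3=1 clk=1
t1.Δ1 w2=0 w1=0 w0=0 w3=1 clk=0
t2.Δ0 w2=0 w1=0 w0=0 w3=1 clk=0
t2.Δ1 w2=0 w1=0 w0=0 w3=1 clk=1
t2.Δ2 w2=0 w1=0 w0=1 w3=1 clk=1
t2.Δ3 w2=1 w1=0 w0=1 w3=0 clk=1
t3.Δ0 w2=1 w1=0 w0=1 w3=0 clk=1
t3.Δ1 w2=1 w1=1 w0=1 w3=0 clk=0
t4.Δ0 w2=1 w1=1 w0=1 w3=0 clk=0
t4.Δ1 w2=1 w1=1 w0=1 w3=0 clk=1
t4.Δ2 w2=1 w1=1 w0=0 w3=0 clk=1
t4.Δ3 w2=1 w1=1 w0=0 w3=1 clk=1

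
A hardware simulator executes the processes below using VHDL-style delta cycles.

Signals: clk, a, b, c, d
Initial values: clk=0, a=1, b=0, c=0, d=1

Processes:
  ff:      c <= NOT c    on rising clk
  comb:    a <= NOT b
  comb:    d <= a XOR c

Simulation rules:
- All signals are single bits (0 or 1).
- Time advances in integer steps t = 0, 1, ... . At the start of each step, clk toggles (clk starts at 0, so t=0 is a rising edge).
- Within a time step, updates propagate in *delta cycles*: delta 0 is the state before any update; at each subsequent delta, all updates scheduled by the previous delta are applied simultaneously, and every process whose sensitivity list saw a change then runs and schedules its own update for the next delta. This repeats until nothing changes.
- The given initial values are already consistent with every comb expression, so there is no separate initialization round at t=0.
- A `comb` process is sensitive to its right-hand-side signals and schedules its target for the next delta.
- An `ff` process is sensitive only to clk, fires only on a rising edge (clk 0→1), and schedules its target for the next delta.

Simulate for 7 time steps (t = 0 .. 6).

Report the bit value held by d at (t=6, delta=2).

0

[bits: clk,c,a,d,b]
t=0: Δ0=00110 Δ1=10110 Δ2=11110 Δ3=11100 | 3Δ
t=1: Δ0=11100 Δ1=01100 | 1Δ
t=2: Δ0=01100 Δ1=11100 Δ2=10100 Δ3=10110 | 3Δ
t=3: Δ0=10110 Δ1=00110 | 1Δ
t=4: Δ0=00110 Δ1=10110 Δ2=11110 Δ3=11100 | 3Δ
t=5: Δ0=11100 Δ1=01100 | 1Δ
t=6: Δ0=01100 Δ1=11100 Δ2=10100 Δ3=10110 | 3Δ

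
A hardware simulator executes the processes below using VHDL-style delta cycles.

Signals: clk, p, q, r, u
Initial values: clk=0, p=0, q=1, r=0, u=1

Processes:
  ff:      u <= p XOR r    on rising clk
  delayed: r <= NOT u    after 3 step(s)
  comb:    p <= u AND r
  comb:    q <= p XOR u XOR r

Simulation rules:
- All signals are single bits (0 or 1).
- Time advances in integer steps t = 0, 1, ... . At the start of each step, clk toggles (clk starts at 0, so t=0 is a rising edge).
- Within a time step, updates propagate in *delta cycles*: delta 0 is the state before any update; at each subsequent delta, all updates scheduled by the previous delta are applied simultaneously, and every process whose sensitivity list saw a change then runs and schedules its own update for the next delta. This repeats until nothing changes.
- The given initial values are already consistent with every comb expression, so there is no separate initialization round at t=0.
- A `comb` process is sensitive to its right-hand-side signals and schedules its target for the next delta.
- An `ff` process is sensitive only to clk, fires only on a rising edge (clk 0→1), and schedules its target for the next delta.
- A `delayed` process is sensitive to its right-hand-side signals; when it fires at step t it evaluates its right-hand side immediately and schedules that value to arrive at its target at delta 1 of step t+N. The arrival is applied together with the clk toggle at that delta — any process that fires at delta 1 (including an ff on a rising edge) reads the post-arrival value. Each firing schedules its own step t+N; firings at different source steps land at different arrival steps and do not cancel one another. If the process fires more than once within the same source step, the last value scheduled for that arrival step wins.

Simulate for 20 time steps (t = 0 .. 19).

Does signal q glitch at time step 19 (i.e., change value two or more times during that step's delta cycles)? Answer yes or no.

[bits: u,p,r,clk,q]
t=0: Δ0=10001 Δ1=10011 Δ2=00011 Δ3=00010 | 3Δ
t=1: Δ0=00010 Δ1=00000 | 1Δ
t=2: Δ0=00000 Δ1=00010 | 1Δ
t=3: Δ0=00010 Δ1=00100 Δ2=00101 | 2Δ
t=4: Δ0=00101 Δ1=00111 Δ2=10111 Δ3=11110 Δ4=11111 | 4Δ
t=5: Δ0=11111 Δ1=11101 | 1Δ
t=6: Δ0=11101 Δ1=11111 Δ2=01111 Δ3=00110 Δ4=00111 | 4Δ
t=7: Δ0=00111 Δ1=00001 Δ2=00000 | 2Δ
t=8: Δ0=00000 Δ1=00010 | 1Δ
t=9: Δ0=00010 Δ1=00100 Δ2=00101 | 2Δ
t=10: Δ0=00101 Δ1=00111 Δ2=10111 Δ3=11110 Δ4=11111 | 4Δ
t=11: Δ0=11111 Δ1=11101 | 1Δ
t=12: Δ0=11101 Δ1=11111 Δ2=01111 Δ3=00110 Δ4=00111 | 4Δ
t=13: Δ0=00111 Δ1=00001 Δ2=00000 | 2Δ
t=14: Δ0=00000 Δ1=00010 | 1Δ
t=15: Δ0=00010 Δ1=00100 Δ2=00101 | 2Δ
t=16: Δ0=00101 Δ1=00111 Δ2=10111 Δ3=11110 Δ4=11111 | 4Δ
t=17: Δ0=11111 Δ1=11101 | 1Δ
t=18: Δ0=11101 Δ1=11111 Δ2=01111 Δ3=00110 Δ4=00111 | 4Δ
t=19: Δ0=00111 Δ1=00001 Δ2=00000 | 2Δ

no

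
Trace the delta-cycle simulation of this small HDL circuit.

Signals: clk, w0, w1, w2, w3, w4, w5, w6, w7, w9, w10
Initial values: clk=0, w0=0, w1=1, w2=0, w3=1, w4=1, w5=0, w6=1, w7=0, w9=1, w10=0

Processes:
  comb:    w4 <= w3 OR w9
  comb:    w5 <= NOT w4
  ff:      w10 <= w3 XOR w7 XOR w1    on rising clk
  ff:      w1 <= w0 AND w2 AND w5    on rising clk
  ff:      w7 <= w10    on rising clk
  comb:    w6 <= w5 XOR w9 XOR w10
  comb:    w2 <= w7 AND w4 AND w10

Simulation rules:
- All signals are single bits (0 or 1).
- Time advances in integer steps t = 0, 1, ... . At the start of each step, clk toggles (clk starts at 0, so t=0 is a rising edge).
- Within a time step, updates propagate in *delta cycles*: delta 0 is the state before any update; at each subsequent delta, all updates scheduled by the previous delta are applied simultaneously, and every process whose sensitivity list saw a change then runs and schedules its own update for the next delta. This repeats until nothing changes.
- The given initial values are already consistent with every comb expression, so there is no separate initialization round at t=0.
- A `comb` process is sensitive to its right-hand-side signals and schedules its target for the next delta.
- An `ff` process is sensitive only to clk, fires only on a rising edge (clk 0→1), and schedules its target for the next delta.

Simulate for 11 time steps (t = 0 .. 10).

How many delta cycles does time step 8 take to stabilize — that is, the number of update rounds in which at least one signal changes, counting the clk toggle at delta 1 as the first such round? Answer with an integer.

t=0 Δ0: w1=1 w7=0 w2=0 w3=1 w4=1 w9=1 clk=0 w6=1 w10=0 w5=0 w0=0
  Δ1: clk:0→1
  Δ2: w1:1→0
  (2Δ to stable)
t=1 Δ0: w1=0 w7=0 w2=0 w3=1 w4=1 w9=1 clk=1 w6=1 w10=0 w5=0 w0=0
  Δ1: clk:1→0
  (1Δ to stable)
t=2 Δ0: w1=0 w7=0 w2=0 w3=1 w4=1 w9=1 clk=0 w6=1 w10=0 w5=0 w0=0
  Δ1: clk:0→1
  Δ2: w10:0→1
  Δ3: w6:1→0
  (3Δ to stable)
t=3 Δ0: w1=0 w7=0 w2=0 w3=1 w4=1 w9=1 clk=1 w6=0 w10=1 w5=0 w0=0
  Δ1: clk:1→0
  (1Δ to stable)
t=4 Δ0: w1=0 w7=0 w2=0 w3=1 w4=1 w9=1 clk=0 w6=0 w10=1 w5=0 w0=0
  Δ1: clk:0→1
  Δ2: w7:0→1
  Δ3: w2:0→1
  (3Δ to stable)
t=5 Δ0: w1=0 w7=1 w2=1 w3=1 w4=1 w9=1 clk=1 w6=0 w10=1 w5=0 w0=0
  Δ1: clk:1→0
  (1Δ to stable)
t=6 Δ0: w1=0 w7=1 w2=1 w3=1 w4=1 w9=1 clk=0 w6=0 w10=1 w5=0 w0=0
  Δ1: clk:0→1
  Δ2: w10:1→0
  Δ3: w2:1→0, w6:0→1
  (3Δ to stable)
t=7 Δ0: w1=0 w7=1 w2=0 w3=1 w4=1 w9=1 clk=1 w6=1 w10=0 w5=0 w0=0
  Δ1: clk:1→0
  (1Δ to stable)
t=8 Δ0: w1=0 w7=1 w2=0 w3=1 w4=1 w9=1 clk=0 w6=1 w10=0 w5=0 w0=0
  Δ1: clk:0→1
  Δ2: w7:1→0
  (2Δ to stable)
t=9 Δ0: w1=0 w7=0 w2=0 w3=1 w4=1 w9=1 clk=1 w6=1 w10=0 w5=0 w0=0
  Δ1: clk:1→0
  (1Δ to stable)
t=10 Δ0: w1=0 w7=0 w2=0 w3=1 w4=1 w9=1 clk=0 w6=1 w10=0 w5=0 w0=0
  Δ1: clk:0→1
  Δ2: w10:0→1
  Δ3: w6:1→0
  (3Δ to stable)

2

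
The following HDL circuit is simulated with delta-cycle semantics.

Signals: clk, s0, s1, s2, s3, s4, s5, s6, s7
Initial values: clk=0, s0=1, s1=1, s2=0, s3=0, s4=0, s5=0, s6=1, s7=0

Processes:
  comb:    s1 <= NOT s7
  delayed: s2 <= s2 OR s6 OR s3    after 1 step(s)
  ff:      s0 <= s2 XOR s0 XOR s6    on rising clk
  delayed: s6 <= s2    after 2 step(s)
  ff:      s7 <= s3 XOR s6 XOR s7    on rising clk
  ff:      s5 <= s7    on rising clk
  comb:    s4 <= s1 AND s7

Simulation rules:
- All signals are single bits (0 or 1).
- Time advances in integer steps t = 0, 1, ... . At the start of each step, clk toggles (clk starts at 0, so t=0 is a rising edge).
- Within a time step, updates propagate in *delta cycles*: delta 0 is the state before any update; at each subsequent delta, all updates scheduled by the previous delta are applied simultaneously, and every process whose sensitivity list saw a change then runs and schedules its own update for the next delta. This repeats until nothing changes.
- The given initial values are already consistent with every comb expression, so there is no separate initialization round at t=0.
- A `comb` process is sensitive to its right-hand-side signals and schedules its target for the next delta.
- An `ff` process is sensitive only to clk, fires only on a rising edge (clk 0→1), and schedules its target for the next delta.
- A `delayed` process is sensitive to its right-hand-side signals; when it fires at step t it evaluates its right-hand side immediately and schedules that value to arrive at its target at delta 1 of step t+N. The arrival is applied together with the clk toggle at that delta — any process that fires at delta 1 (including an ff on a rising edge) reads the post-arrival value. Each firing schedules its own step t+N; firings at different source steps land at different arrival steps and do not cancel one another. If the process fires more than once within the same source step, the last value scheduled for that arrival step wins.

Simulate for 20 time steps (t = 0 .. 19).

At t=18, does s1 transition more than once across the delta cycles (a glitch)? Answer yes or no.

no

[bits: clk,s3,s7,s6,s5,s0,s1,s2,s4]
t=0: Δ0=000101100 Δ1=100101100 Δ2=101100100 Δ3=101100001 Δ4=101100000 | 4Δ
t=1: Δ0=101100000 Δ1=001100000 | 1Δ
t=2: Δ0=001100000 Δ1=101100000 Δ2=100111000 Δ3=100111100 | 3Δ
t=3: Δ0=100111100 Δ1=000111100 | 1Δ
t=4: Δ0=000111100 Δ1=100111100 Δ2=101100100 Δ3=101100001 Δ4=101100000 | 4Δ
t=5: Δ0=101100000 Δ1=001100000 | 1Δ
t=6: Δ0=001100000 Δ1=101100000 Δ2=100111000 Δ3=100111100 | 3Δ
t=7: Δ0=100111100 Δ1=000111100 | 1Δ
t=8: Δ0=000111100 Δ1=100111100 Δ2=101100100 Δ3=101100001 Δ4=101100000 | 4Δ
t=9: Δ0=101100000 Δ1=001100000 | 1Δ
t=10: Δ0=001100000 Δ1=101100000 Δ2=100111000 Δ3=100111100 | 3Δ
t=11: Δ0=100111100 Δ1=000111100 | 1Δ
t=12: Δ0=000111100 Δ1=100111100 Δ2=101100100 Δ3=101100001 Δ4=101100000 | 4Δ
t=13: Δ0=101100000 Δ1=001100000 | 1Δ
t=14: Δ0=001100000 Δ1=101100000 Δ2=100111000 Δ3=100111100 | 3Δ
t=15: Δ0=100111100 Δ1=000111100 | 1Δ
t=16: Δ0=000111100 Δ1=100111100 Δ2=101100100 Δ3=101100001 Δ4=101100000 | 4Δ
t=17: Δ0=101100000 Δ1=001100000 | 1Δ
t=18: Δ0=001100000 Δ1=101100000 Δ2=100111000 Δ3=100111100 | 3Δ
t=19: Δ0=100111100 Δ1=000111100 | 1Δ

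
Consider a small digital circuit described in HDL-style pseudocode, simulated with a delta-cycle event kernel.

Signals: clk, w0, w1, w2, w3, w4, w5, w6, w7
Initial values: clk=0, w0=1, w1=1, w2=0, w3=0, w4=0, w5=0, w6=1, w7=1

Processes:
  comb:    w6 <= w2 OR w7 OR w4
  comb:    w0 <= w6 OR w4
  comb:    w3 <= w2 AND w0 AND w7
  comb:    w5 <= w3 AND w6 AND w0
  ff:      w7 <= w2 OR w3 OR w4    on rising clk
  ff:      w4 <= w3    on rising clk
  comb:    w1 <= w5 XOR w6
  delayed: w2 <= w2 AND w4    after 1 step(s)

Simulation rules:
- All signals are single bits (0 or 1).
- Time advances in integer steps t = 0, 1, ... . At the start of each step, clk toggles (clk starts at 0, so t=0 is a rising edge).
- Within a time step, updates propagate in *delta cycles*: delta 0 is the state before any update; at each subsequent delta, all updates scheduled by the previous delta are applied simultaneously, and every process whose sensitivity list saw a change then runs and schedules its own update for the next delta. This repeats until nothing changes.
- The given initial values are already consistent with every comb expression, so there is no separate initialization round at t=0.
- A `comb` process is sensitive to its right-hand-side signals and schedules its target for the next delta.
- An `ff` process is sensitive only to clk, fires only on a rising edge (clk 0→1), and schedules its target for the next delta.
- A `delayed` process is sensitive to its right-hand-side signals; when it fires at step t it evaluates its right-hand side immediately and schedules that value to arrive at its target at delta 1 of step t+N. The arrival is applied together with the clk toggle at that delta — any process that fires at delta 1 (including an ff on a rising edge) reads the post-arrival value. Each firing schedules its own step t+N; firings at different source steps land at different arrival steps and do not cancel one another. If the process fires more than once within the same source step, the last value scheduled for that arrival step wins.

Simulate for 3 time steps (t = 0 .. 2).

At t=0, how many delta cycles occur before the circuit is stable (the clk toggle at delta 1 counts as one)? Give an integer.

t=0 Δ0: w3=0 clk=0 w1=1 w7=1 w6=1 w2=0 w5=0 w4=0 w0=1
  Δ1: clk:0→1
  Δ2: w7:1→0
  Δ3: w6:1→0
  Δ4: w1:1→0, w0:1→0
  (4Δ to stable)
t=1 Δ0: w3=0 clk=1 w1=0 w7=0 w6=0 w2=0 w5=0 w4=0 w0=0
  Δ1: clk:1→0
  (1Δ to stable)
t=2 Δ0: w3=0 clk=0 w1=0 w7=0 w6=0 w2=0 w5=0 w4=0 w0=0
  Δ1: clk:0→1
  (1Δ to stable)

4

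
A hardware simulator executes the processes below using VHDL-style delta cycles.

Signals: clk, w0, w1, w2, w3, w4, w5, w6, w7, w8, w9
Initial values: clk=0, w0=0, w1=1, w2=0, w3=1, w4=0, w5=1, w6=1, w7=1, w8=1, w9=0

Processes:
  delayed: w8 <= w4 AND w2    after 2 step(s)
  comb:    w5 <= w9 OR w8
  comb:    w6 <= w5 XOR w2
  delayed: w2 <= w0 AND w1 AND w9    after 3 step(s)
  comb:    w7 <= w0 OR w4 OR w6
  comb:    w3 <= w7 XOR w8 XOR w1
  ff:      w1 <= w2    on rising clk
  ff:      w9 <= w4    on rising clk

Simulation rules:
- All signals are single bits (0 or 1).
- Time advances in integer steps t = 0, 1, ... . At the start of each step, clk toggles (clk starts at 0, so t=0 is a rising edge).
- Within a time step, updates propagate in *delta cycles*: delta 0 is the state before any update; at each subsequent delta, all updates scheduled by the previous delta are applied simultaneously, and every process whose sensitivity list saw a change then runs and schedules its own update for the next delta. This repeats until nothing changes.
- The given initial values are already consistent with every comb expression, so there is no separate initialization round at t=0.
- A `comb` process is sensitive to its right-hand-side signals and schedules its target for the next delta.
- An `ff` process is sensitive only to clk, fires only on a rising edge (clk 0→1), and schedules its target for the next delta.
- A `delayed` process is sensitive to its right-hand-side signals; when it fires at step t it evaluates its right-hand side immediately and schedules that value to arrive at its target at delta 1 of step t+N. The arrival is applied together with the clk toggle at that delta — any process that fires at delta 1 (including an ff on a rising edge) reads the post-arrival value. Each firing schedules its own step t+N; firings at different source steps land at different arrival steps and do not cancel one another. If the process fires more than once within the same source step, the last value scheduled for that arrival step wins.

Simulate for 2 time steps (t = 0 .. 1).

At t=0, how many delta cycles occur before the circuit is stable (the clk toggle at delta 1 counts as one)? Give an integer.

[bits: clk,w9,w3,w4,w6,w7,w2,w1,w8,w0,w5]
t=0: Δ0=00101101101 Δ1=10101101101 Δ2=10101100101 Δ3=10001100101 | 3Δ
t=1: Δ0=10001100101 Δ1=00001100101 | 1Δ

3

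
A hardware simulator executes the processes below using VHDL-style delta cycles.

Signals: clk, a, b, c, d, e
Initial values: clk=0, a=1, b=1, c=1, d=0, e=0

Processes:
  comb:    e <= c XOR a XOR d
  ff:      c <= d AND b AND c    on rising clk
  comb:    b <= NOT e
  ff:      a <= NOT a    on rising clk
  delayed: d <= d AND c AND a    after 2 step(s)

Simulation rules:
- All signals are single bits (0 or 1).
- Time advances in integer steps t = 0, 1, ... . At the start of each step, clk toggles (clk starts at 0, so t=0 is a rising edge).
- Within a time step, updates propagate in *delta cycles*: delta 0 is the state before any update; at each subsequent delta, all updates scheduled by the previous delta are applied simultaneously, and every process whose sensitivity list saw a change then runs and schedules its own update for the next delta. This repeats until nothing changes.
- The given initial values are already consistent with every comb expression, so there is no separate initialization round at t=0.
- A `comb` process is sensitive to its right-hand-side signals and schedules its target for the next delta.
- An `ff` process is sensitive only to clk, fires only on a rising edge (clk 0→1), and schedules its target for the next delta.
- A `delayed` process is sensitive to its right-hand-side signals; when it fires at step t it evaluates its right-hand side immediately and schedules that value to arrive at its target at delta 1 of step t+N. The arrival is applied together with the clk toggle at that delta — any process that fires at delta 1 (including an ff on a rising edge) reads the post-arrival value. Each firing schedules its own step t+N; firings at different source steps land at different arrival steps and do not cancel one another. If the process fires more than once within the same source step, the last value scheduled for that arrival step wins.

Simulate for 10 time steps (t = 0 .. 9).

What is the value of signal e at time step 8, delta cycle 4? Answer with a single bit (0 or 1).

t0.Δ0 e=0 d=0 a=1 c=1 b=1 clk=0
t0.Δ1 e=0 d=0 a=1 c=1 b=1 clk=1
t0.Δ2 e=0 d=0 a=0 c=0 b=1 clk=1
t1.Δ0 e=0 d=0 a=0 c=0 b=1 clk=1
t1.Δ1 e=0 d=0 a=0 c=0 b=1 clk=0
t2.Δ0 e=0 d=0 a=0 c=0 b=1 clk=0
t2.Δ1 e=0 d=0 a=0 c=0 b=1 clk=1
t2.Δ2 e=0 d=0 a=1 c=0 b=1 clk=1
t2.Δ3 e=1 d=0 a=1 c=0 b=1 clk=1
t2.Δ4 e=1 d=0 a=1 c=0 b=0 clk=1
t3.Δ0 e=1 d=0 a=1 c=0 b=0 clk=1
t3.Δ1 e=1 d=0 a=1 c=0 b=0 clk=0
t4.Δ0 e=1 d=0 a=1 c=0 b=0 clk=0
t4.Δ1 e=1 d=0 a=1 c=0 b=0 clk=1
t4.Δ2 e=1 d=0 a=0 c=0 b=0 clk=1
t4.Δ3 e=0 d=0 a=0 c=0 b=0 clk=1
t4.Δ4 e=0 d=0 a=0 c=0 b=1 clk=1
t5.Δ0 e=0 d=0 a=0 c=0 b=1 clk=1
t5.Δ1 e=0 d=0 a=0 c=0 b=1 clk=0
t6.Δ0 e=0 d=0 a=0 c=0 b=1 clk=0
t6.Δ1 e=0 d=0 a=0 c=0 b=1 clk=1
t6.Δ2 e=0 d=0 a=1 c=0 b=1 clk=1
t6.Δ3 e=1 d=0 a=1 c=0 b=1 clk=1
t6.Δ4 e=1 d=0 a=1 c=0 b=0 clk=1
t7.Δ0 e=1 d=0 a=1 c=0 b=0 clk=1
t7.Δ1 e=1 d=0 a=1 c=0 b=0 clk=0
t8.Δ0 e=1 d=0 a=1 c=0 b=0 clk=0
t8.Δ1 e=1 d=0 a=1 c=0 b=0 clk=1
t8.Δ2 e=1 d=0 a=0 c=0 b=0 clk=1
t8.Δ3 e=0 d=0 a=0 c=0 b=0 clk=1
t8.Δ4 e=0 d=0 a=0 c=0 b=1 clk=1
t9.Δ0 e=0 d=0 a=0 c=0 b=1 clk=1
t9.Δ1 e=0 d=0 a=0 c=0 b=1 clk=0

0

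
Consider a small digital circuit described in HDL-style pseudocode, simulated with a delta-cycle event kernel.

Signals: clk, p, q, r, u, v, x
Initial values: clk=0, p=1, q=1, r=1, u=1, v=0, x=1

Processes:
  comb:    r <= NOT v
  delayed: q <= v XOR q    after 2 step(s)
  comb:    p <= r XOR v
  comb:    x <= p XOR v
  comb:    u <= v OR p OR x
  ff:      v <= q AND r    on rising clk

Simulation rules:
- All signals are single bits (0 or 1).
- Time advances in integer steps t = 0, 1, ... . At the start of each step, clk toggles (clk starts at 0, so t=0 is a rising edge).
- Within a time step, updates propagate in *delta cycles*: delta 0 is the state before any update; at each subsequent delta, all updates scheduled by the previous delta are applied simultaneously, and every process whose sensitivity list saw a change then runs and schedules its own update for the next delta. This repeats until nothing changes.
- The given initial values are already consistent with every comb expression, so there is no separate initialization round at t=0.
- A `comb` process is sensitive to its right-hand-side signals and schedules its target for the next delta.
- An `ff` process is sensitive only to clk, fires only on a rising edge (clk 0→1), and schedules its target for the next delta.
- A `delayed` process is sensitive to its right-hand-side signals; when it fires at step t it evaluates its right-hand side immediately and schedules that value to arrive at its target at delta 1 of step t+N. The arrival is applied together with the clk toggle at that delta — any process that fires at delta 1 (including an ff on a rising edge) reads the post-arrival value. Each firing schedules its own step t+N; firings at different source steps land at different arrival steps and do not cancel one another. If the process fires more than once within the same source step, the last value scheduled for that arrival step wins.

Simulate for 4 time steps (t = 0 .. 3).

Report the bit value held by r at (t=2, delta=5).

t=0 Δ0: u=1 clk=0 p=1 q=1 v=0 x=1 r=1
  Δ1: clk:0→1
  Δ2: v:0→1
  Δ3: p:1→0, x:1→0, r:1→0
  Δ4: p:0→1, x:0→1
  Δ5: x:1→0
  (5Δ to stable)
t=1 Δ0: u=1 clk=1 p=1 q=1 v=1 x=0 r=0
  Δ1: clk:1→0
  (1Δ to stable)
t=2 Δ0: u=1 clk=0 p=1 q=1 v=1 x=0 r=0
  Δ1: clk:0→1, q:1→0
  Δ2: v:1→0
  Δ3: p:1→0, x:0→1, r:0→1
  Δ4: p:0→1, x:1→0
  Δ5: x:0→1
  (5Δ to stable)
t=3 Δ0: u=1 clk=1 p=1 q=0 v=0 x=1 r=1
  Δ1: clk:1→0
  (1Δ to stable)

1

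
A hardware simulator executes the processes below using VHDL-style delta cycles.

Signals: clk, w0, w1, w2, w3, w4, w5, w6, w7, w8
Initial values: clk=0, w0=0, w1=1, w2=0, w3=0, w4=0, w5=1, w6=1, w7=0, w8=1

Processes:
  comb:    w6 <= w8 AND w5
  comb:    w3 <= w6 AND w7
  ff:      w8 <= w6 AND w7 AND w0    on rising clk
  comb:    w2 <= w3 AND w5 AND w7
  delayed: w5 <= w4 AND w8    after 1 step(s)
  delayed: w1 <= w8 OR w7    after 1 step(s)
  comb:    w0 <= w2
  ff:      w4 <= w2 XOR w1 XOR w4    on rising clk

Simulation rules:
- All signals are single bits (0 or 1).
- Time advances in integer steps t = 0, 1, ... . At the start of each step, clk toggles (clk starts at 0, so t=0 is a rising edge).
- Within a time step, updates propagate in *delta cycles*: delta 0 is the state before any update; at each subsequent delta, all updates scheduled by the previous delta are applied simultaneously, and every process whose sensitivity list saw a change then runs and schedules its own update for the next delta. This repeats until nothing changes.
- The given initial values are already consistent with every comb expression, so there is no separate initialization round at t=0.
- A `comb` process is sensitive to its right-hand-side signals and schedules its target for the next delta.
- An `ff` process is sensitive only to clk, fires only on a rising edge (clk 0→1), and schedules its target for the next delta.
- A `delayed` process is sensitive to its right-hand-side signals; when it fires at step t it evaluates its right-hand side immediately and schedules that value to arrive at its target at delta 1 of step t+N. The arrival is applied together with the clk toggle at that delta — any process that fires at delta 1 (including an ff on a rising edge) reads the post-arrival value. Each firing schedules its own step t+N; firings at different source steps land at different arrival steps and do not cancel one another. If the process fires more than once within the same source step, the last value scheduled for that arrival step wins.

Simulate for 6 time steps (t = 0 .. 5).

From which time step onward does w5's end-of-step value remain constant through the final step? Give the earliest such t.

1

t0.Δ0 w7=0 w1=1 w3=0 w0=0 w4=0 w8=1 w6=1 clk=0 w5=1 w2=0
t0.Δ1 w7=0 w1=1 w3=0 w0=0 w4=0 w8=1 w6=1 clk=1 w5=1 w2=0
t0.Δ2 w7=0 w1=1 w3=0 w0=0 w4=1 w8=0 w6=1 clk=1 w5=1 w2=0
t0.Δ3 w7=0 w1=1 w3=0 w0=0 w4=1 w8=0 w6=0 clk=1 w5=1 w2=0
t1.Δ0 w7=0 w1=1 w3=0 w0=0 w4=1 w8=0 w6=0 clk=1 w5=1 w2=0
t1.Δ1 w7=0 w1=0 w3=0 w0=0 w4=1 w8=0 w6=0 clk=0 w5=0 w2=0
t2.Δ0 w7=0 w1=0 w3=0 w0=0 w4=1 w8=0 w6=0 clk=0 w5=0 w2=0
t2.Δ1 w7=0 w1=0 w3=0 w0=0 w4=1 w8=0 w6=0 clk=1 w5=0 w2=0
t3.Δ0 w7=0 w1=0 w3=0 w0=0 w4=1 w8=0 w6=0 clk=1 w5=0 w2=0
t3.Δ1 w7=0 w1=0 w3=0 w0=0 w4=1 w8=0 w6=0 clk=0 w5=0 w2=0
t4.Δ0 w7=0 w1=0 w3=0 w0=0 w4=1 w8=0 w6=0 clk=0 w5=0 w2=0
t4.Δ1 w7=0 w1=0 w3=0 w0=0 w4=1 w8=0 w6=0 clk=1 w5=0 w2=0
t5.Δ0 w7=0 w1=0 w3=0 w0=0 w4=1 w8=0 w6=0 clk=1 w5=0 w2=0
t5.Δ1 w7=0 w1=0 w3=0 w0=0 w4=1 w8=0 w6=0 clk=0 w5=0 w2=0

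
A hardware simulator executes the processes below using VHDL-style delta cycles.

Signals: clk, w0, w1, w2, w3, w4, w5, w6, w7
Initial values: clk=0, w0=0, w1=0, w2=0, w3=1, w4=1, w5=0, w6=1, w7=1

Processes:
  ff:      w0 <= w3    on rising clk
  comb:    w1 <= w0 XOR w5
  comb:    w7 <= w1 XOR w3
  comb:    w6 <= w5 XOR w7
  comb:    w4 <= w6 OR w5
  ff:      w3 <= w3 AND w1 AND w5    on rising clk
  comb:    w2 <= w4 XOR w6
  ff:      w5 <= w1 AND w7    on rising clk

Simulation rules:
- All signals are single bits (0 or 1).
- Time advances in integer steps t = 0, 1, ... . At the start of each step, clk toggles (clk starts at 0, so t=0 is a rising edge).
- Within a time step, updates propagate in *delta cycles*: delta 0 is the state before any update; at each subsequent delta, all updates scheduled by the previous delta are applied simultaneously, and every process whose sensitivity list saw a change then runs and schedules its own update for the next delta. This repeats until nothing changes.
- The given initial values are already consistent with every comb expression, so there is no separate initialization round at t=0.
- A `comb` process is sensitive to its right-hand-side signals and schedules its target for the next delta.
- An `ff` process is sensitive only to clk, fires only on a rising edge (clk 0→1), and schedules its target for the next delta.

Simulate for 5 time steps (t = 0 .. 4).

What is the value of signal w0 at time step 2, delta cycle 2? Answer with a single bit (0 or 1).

t0.Δ0 w4=1 w6=1 w5=0 clk=0 w1=0 w3=1 w2=0 w7=1 w0=0
t0.Δ1 w4=1 w6=1 w5=0 clk=1 w1=0 w3=1 w2=0 w7=1 w0=0
t0.Δ2 w4=1 w6=1 w5=0 clk=1 w1=0 w3=0 w2=0 w7=1 w0=1
t0.Δ3 w4=1 w6=1 w5=0 clk=1 w1=1 w3=0 w2=0 w7=0 w0=1
t0.Δ4 w4=1 w6=0 w5=0 clk=1 w1=1 w3=0 w2=0 w7=1 w0=1
t0.Δ5 w4=0 w6=1 w5=0 clk=1 w1=1 w3=0 w2=1 w7=1 w0=1
t0.Δ6 w4=1 w6=1 w5=0 clk=1 w1=1 w3=0 w2=1 w7=1 w0=1
t0.Δ7 w4=1 w6=1 w5=0 clk=1 w1=1 w3=0 w2=0 w7=1 w0=1
t1.Δ0 w4=1 w6=1 w5=0 clk=1 w1=1 w3=0 w2=0 w7=1 w0=1
t1.Δ1 w4=1 w6=1 w5=0 clk=0 w1=1 w3=0 w2=0 w7=1 w0=1
t2.Δ0 w4=1 w6=1 w5=0 clk=0 w1=1 w3=0 w2=0 w7=1 w0=1
t2.Δ1 w4=1 w6=1 w5=0 clk=1 w1=1 w3=0 w2=0 w7=1 w0=1
t2.Δ2 w4=1 w6=1 w5=1 clk=1 w1=1 w3=0 w2=0 w7=1 w0=0
t2.Δ3 w4=1 w6=0 w5=1 clk=1 w1=1 w3=0 w2=0 w7=1 w0=0
t2.Δ4 w4=1 w6=0 w5=1 clk=1 w1=1 w3=0 w2=1 w7=1 w0=0
t3.Δ0 w4=1 w6=0 w5=1 clk=1 w1=1 w3=0 w2=1 w7=1 w0=0
t3.Δ1 w4=1 w6=0 w5=1 clk=0 w1=1 w3=0 w2=1 w7=1 w0=0
t4.Δ0 w4=1 w6=0 w5=1 clk=0 w1=1 w3=0 w2=1 w7=1 w0=0
t4.Δ1 w4=1 w6=0 w5=1 clk=1 w1=1 w3=0 w2=1 w7=1 w0=0

0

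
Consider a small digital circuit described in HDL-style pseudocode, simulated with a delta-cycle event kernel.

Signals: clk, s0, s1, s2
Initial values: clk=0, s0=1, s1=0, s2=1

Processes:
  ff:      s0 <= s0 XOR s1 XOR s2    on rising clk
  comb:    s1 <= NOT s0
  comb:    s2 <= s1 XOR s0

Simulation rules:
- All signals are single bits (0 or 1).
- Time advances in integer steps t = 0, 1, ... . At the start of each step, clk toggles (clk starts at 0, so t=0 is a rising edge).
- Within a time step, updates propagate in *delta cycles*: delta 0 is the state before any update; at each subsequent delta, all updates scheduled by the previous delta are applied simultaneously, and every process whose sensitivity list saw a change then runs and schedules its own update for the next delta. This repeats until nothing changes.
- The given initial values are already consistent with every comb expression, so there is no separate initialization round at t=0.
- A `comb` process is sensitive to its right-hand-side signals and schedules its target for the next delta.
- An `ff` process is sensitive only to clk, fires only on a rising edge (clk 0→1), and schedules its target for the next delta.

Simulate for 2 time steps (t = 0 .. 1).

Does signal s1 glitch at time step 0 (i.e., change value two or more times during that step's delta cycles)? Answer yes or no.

t=0 Δ0: clk=0 s0=1 s1=0 s2=1
  Δ1: clk:0→1
  Δ2: s0:1→0
  Δ3: s1:0→1, s2:1→0
  Δ4: s2:0→1
  (4Δ to stable)
t=1 Δ0: clk=1 s0=0 s1=1 s2=1
  Δ1: clk:1→0
  (1Δ to stable)

no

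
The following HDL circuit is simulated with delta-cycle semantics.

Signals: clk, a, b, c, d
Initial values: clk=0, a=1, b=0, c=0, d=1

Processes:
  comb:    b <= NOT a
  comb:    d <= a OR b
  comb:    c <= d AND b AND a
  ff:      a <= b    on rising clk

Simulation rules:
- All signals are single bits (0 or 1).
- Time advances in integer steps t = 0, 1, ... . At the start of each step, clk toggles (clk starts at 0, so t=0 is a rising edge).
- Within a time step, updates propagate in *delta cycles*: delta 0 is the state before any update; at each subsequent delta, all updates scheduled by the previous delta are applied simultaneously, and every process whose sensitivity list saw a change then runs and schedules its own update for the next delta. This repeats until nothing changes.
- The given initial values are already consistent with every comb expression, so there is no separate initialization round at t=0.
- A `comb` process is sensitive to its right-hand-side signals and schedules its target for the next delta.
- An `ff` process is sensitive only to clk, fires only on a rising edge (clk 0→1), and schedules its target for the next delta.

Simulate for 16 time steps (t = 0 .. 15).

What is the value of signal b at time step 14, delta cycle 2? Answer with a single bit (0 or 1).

[bits: clk,a,d,c,b]
t=0: Δ0=01100 Δ1=11100 Δ2=10100 Δ3=10001 Δ4=10101 | 4Δ
t=1: Δ0=10101 Δ1=00101 | 1Δ
t=2: Δ0=00101 Δ1=10101 Δ2=11101 Δ3=11110 Δ4=11100 | 4Δ
t=3: Δ0=11100 Δ1=01100 | 1Δ
t=4: Δ0=01100 Δ1=11100 Δ2=10100 Δ3=10001 Δ4=10101 | 4Δ
t=5: Δ0=10101 Δ1=00101 | 1Δ
t=6: Δ0=00101 Δ1=10101 Δ2=11101 Δ3=11110 Δ4=11100 | 4Δ
t=7: Δ0=11100 Δ1=01100 | 1Δ
t=8: Δ0=01100 Δ1=11100 Δ2=10100 Δ3=10001 Δ4=10101 | 4Δ
t=9: Δ0=10101 Δ1=00101 | 1Δ
t=10: Δ0=00101 Δ1=10101 Δ2=11101 Δ3=11110 Δ4=11100 | 4Δ
t=11: Δ0=11100 Δ1=01100 | 1Δ
t=12: Δ0=01100 Δ1=11100 Δ2=10100 Δ3=10001 Δ4=10101 | 4Δ
t=13: Δ0=10101 Δ1=00101 | 1Δ
t=14: Δ0=00101 Δ1=10101 Δ2=11101 Δ3=11110 Δ4=11100 | 4Δ
t=15: Δ0=11100 Δ1=01100 | 1Δ

1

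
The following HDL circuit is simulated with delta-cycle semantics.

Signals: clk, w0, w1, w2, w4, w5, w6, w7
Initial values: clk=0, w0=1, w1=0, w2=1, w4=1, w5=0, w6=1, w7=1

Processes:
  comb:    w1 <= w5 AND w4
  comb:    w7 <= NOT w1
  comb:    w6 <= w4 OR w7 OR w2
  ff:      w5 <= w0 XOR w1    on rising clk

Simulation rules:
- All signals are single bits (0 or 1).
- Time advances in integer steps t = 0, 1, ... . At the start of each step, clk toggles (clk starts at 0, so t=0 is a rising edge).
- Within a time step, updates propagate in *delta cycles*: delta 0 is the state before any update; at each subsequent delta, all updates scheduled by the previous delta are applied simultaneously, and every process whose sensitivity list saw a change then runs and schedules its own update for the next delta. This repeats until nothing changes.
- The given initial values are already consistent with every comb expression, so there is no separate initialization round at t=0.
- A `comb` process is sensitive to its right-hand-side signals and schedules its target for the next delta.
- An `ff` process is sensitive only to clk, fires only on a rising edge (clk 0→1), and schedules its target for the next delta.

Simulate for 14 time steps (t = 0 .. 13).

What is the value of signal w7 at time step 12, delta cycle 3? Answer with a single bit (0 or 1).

t=0 Δ0: w6=1 w4=1 w1=0 w0=1 w5=0 clk=0 w7=1 w2=1
  Δ1: clk:0→1
  Δ2: w5:0→1
  Δ3: w1:0→1
  Δ4: w7:1→0
  (4Δ to stable)
t=1 Δ0: w6=1 w4=1 w1=1 w0=1 w5=1 clk=1 w7=0 w2=1
  Δ1: clk:1→0
  (1Δ to stable)
t=2 Δ0: w6=1 w4=1 w1=1 w0=1 w5=1 clk=0 w7=0 w2=1
  Δ1: clk:0→1
  Δ2: w5:1→0
  Δ3: w1:1→0
  Δ4: w7:0→1
  (4Δ to stable)
t=3 Δ0: w6=1 w4=1 w1=0 w0=1 w5=0 clk=1 w7=1 w2=1
  Δ1: clk:1→0
  (1Δ to stable)
t=4 Δ0: w6=1 w4=1 w1=0 w0=1 w5=0 clk=0 w7=1 w2=1
  Δ1: clk:0→1
  Δ2: w5:0→1
  Δ3: w1:0→1
  Δ4: w7:1→0
  (4Δ to stable)
t=5 Δ0: w6=1 w4=1 w1=1 w0=1 w5=1 clk=1 w7=0 w2=1
  Δ1: clk:1→0
  (1Δ to stable)
t=6 Δ0: w6=1 w4=1 w1=1 w0=1 w5=1 clk=0 w7=0 w2=1
  Δ1: clk:0→1
  Δ2: w5:1→0
  Δ3: w1:1→0
  Δ4: w7:0→1
  (4Δ to stable)
t=7 Δ0: w6=1 w4=1 w1=0 w0=1 w5=0 clk=1 w7=1 w2=1
  Δ1: clk:1→0
  (1Δ to stable)
t=8 Δ0: w6=1 w4=1 w1=0 w0=1 w5=0 clk=0 w7=1 w2=1
  Δ1: clk:0→1
  Δ2: w5:0→1
  Δ3: w1:0→1
  Δ4: w7:1→0
  (4Δ to stable)
t=9 Δ0: w6=1 w4=1 w1=1 w0=1 w5=1 clk=1 w7=0 w2=1
  Δ1: clk:1→0
  (1Δ to stable)
t=10 Δ0: w6=1 w4=1 w1=1 w0=1 w5=1 clk=0 w7=0 w2=1
  Δ1: clk:0→1
  Δ2: w5:1→0
  Δ3: w1:1→0
  Δ4: w7:0→1
  (4Δ to stable)
t=11 Δ0: w6=1 w4=1 w1=0 w0=1 w5=0 clk=1 w7=1 w2=1
  Δ1: clk:1→0
  (1Δ to stable)
t=12 Δ0: w6=1 w4=1 w1=0 w0=1 w5=0 clk=0 w7=1 w2=1
  Δ1: clk:0→1
  Δ2: w5:0→1
  Δ3: w1:0→1
  Δ4: w7:1→0
  (4Δ to stable)
t=13 Δ0: w6=1 w4=1 w1=1 w0=1 w5=1 clk=1 w7=0 w2=1
  Δ1: clk:1→0
  (1Δ to stable)

1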